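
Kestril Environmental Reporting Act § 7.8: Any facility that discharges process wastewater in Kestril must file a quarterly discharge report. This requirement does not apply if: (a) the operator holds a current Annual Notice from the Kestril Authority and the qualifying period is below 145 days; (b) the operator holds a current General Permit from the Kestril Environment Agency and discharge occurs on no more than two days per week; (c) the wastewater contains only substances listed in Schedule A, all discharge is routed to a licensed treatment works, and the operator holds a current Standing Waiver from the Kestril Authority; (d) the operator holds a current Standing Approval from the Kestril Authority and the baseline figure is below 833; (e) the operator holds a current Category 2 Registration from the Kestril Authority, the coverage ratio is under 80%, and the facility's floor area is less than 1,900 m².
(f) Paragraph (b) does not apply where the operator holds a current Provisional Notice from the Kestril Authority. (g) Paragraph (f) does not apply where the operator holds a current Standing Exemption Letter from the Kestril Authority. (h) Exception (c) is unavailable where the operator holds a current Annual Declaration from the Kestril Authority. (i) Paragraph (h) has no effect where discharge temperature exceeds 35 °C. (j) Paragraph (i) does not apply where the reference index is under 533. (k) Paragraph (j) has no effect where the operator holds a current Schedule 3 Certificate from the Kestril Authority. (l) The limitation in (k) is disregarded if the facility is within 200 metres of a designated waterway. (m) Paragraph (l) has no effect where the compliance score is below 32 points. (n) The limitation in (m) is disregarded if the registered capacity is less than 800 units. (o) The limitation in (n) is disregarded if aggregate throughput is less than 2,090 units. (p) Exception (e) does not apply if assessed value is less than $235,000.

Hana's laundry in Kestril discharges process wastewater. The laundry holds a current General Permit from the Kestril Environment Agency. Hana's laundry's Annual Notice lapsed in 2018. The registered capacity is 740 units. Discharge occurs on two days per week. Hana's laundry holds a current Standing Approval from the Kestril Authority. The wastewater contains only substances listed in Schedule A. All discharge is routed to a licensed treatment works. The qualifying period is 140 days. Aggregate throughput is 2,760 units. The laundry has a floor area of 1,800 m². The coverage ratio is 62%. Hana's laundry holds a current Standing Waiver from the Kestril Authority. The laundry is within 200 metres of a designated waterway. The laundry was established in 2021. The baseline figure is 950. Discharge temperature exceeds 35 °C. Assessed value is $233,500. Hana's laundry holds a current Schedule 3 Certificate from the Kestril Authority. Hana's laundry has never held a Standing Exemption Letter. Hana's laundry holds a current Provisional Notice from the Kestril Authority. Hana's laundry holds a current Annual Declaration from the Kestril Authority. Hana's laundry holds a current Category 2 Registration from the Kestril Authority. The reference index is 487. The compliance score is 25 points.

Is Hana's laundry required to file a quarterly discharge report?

Yes — Hana's laundry must file a quarterly discharge report.

Exception (a) fails — there is no Annual Notice in force.
Exception (b)'s conditions are all satisfied: a current General Permit is held; discharge occurs on no more than two days per week. Turning to paragraphs (f)–(g): (f) operates against (b): a current Provisional Notice is held. (g) is inapplicable (no current Standing Exemption Letter is held), so (f) stands. So (b) is unavailable.
Exception (c)'s conditions are all satisfied: the wastewater is Schedule-A-only; discharge is routed to a licensed treatment works; a current Standing Waiver is held. But: (h) operates against (c): a current Annual Declaration is held. (i) is engaged (discharge temperature exceeds 35 °C), but is itself disapplied by (j): (j) operates against (i): the reference index is 487, under the 533 limit. (k) would limit (j) — a current Schedule 3 Certificate is held — but (l) sets (k) aside: (l) operates against (k): the laundry is within 200 m of a designated waterway. (m) would limit (l) — the compliance score is 25 points, below the 32 points limit — but (n) sets (m) aside: (n) operates against (m): the registered capacity is 740 units, less than the 800 units limit. (o) is not triggered (aggregate throughput is 2,760 units, not less than 2,090 units), so (n) stands. (c) is therefore removed.
Exception (d) fails — the baseline figure is 950, not below 833.
Exception (e) is satisfied on its face — a current Category 2 Registration is held; the coverage ratio is 62%, under the 80% limit; the facility's floor area is 1,800 m², less than the 1,900 m² limit. But: (p) operates against (e): assessed value is $233,500, less than the $235,000 limit. (e) is therefore removed.
None of the exceptions is available; § 7.8 applies in full.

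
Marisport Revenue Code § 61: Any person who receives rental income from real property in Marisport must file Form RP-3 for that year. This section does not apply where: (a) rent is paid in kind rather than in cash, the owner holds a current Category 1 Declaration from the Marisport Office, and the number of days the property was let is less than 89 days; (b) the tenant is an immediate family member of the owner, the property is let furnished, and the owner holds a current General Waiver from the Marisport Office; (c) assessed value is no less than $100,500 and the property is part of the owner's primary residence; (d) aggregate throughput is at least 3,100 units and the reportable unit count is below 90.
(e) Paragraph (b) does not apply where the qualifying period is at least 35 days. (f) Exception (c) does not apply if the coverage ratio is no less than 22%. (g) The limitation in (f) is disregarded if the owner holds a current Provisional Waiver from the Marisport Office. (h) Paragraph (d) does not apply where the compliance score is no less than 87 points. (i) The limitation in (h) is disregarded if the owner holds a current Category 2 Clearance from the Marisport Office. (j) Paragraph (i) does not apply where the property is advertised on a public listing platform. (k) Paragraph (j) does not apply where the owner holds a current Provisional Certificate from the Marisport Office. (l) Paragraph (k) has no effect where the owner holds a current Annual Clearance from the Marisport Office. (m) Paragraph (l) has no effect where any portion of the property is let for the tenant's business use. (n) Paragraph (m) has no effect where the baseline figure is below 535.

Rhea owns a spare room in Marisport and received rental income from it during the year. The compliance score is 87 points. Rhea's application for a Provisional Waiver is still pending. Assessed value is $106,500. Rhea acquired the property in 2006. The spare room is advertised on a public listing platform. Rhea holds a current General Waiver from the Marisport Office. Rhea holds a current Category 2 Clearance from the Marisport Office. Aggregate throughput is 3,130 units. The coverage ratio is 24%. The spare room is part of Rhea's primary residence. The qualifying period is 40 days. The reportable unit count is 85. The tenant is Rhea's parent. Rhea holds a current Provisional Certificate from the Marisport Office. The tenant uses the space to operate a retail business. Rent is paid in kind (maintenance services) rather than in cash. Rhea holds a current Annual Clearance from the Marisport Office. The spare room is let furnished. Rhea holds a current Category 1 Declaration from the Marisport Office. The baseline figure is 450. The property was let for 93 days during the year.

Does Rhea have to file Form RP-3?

Yes — Rhea must file Form RP-3.

Exception (a) requires that the number of days the property was let is less than 89 days; but the number of days the property was let is 93 days, not less than 89 days, so (a) is unavailable.
Exception (b)'s conditions are all satisfied: the tenant is an immediate family member; the property is let furnished; a current General Waiver is held. However, paragraph (e) must be considered: (e) operates against (b): the qualifying period is 40 days, meeting the 35 days threshold. So (b) is unavailable.
All of (c)'s requirements are met (assessed value is $106,500, meeting the $100,500 threshold; the spare room is part of the primary residence). But: (f) is engaged — the coverage ratio is 24%, meeting the 22% threshold. (g), which would lift (f), is not triggered — the Provisional Waiver is not current. So (c) is unavailable.
Exception (d): aggregate throughput is 3,130 units, meeting the 3,100 units threshold; the reportable unit count is 85, below the 90 limit — every condition holds. But applying paragraphs (h)–(n): (h) is engaged — the compliance score is 87 points, meeting the 87 points threshold. (i) applies (a current Category 2 Clearance is held), but yields to (j): (j) is engaged — the property is publicly advertised. (k) would limit (j) — a current Provisional Certificate is held — but (l) sets (k) aside: (l) applies — a current Annual Clearance is held. (m) operates (the space is let for business use), but is displaced by (n): (n) operates — the baseline figure is 450, below the 535 limit. So (d) is unavailable.
No exception displaces § 61.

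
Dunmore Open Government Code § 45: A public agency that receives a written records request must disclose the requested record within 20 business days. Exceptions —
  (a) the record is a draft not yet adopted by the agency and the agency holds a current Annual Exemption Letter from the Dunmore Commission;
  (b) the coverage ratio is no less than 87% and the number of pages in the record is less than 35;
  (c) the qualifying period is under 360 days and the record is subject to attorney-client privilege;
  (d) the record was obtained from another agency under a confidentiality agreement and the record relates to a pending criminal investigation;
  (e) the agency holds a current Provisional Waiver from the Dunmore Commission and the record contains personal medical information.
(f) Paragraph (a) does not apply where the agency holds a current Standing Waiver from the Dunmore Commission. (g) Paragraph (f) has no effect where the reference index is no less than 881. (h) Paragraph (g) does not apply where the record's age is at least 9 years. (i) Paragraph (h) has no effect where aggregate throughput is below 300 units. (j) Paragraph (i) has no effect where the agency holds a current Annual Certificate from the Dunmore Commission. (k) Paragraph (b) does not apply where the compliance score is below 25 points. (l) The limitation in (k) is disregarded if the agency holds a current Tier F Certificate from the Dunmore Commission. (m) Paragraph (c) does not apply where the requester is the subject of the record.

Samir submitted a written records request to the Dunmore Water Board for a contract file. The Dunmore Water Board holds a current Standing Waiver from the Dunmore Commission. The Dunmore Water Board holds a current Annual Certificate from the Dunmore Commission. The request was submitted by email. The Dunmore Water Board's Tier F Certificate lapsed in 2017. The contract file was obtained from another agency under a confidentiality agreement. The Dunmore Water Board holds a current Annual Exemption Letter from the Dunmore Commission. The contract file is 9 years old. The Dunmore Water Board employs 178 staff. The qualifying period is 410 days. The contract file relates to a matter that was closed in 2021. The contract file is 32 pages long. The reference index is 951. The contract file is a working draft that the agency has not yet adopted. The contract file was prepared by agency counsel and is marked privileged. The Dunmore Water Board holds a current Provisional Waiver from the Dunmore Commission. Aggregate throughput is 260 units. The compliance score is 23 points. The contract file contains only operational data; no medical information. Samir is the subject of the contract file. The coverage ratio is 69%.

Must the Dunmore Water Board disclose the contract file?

Exception (a) is satisfied on its face — the contract file is an unadopted draft; a current Annual Exemption Letter is held. However, paragraphs (f)–(j) must be considered: (f) is engaged — a current Standing Waiver is held. (g) would limit (f) — the reference index is 951, meeting the 881 threshold — but (h) sets (g) aside: (h) operates against (g): the record's age is 9 years, meeting the 9 years threshold. (i) applies (aggregate throughput is 260 units, below the 300 units limit), but yields to (j): (j) operates against (i): a current Annual Certificate is held. (a) is therefore removed.
Exception (b) does not apply: the coverage ratio is 69%, short of 87%.
Exception (c) does not apply: the qualifying period is 410 days, not under 360 days.
Exception (d) requires that the record relates to a pending criminal investigation; but the contract file relates to a closed matter, so (d) is unavailable.
Exception (e) fails — the contract file contains only operational data.
No exception is made out. the Dunmore Water Board falls within the general rule.

Yes — the Dunmore Water Board must disclose the contract file.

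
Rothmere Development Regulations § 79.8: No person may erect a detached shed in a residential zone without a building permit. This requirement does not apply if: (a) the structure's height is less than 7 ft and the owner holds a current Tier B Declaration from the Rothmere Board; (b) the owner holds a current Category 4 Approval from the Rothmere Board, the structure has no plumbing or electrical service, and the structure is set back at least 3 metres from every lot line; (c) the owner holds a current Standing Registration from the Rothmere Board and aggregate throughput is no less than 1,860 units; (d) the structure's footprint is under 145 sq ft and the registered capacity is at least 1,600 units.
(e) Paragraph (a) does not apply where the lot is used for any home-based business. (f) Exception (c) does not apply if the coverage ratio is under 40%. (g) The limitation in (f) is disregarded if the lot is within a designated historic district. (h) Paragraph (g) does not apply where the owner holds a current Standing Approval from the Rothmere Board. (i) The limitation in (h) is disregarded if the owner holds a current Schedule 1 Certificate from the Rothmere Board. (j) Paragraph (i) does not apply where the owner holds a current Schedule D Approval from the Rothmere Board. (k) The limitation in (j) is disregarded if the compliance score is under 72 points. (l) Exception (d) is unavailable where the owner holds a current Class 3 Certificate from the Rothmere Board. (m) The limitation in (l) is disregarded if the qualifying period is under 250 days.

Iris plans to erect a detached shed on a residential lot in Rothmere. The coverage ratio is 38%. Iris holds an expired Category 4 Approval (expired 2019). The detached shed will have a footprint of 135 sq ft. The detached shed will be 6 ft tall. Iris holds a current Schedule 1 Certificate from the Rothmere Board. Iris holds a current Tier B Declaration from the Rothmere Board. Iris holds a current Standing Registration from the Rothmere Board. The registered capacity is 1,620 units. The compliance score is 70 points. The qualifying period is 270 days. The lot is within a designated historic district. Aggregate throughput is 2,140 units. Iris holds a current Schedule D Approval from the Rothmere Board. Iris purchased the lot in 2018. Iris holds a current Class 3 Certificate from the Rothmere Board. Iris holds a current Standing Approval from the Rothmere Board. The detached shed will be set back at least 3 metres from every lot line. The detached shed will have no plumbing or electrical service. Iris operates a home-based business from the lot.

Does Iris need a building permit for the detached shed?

All of (a)'s requirements are met (the structure's height is 6 ft, less than the 7 ft limit; a current Tier B Declaration is held). Turning to paragraph (e): (e) operates against (a): a home-based business operates on the lot. Exception (a) does not apply.
Exception (b) fails — the Category 4 Approval is not current.
Exception (c)'s conditions are all satisfied: a current Standing Registration is held; aggregate throughput is 2,140 units, meeting the 1,860 units threshold. Under paragraphs (f)–(k): (f) would limit (c) — the coverage ratio is 38%, under the 40% limit — but (g) sets (f) aside: (g) is triggered — the lot is in a historic district. (h) is triggered (a current Standing Approval is held), but is itself disapplied by (i): (i) operates against (h): a current Schedule 1 Certificate is held. (j) operates (a current Schedule D Approval is held), but is set aside by (k): (k) operates against (j): the compliance score is 70 points, under the 72 points limit. Exception (c) stands.
Exception (d): the structure's footprint is 135 sq ft, under the 145 sq ft limit; the registered capacity is 1,620 units, meeting the 1,600 units threshold — every condition holds. Turning to paragraphs (l)–(m): (l) applies — a current Class 3 Certificate is held. (m), which would lift (l), is inapplicable — the qualifying period is 270 days, not under 250 days. Exception (d) does not apply.

No — exception (c) applies; Iris does not need a building permit.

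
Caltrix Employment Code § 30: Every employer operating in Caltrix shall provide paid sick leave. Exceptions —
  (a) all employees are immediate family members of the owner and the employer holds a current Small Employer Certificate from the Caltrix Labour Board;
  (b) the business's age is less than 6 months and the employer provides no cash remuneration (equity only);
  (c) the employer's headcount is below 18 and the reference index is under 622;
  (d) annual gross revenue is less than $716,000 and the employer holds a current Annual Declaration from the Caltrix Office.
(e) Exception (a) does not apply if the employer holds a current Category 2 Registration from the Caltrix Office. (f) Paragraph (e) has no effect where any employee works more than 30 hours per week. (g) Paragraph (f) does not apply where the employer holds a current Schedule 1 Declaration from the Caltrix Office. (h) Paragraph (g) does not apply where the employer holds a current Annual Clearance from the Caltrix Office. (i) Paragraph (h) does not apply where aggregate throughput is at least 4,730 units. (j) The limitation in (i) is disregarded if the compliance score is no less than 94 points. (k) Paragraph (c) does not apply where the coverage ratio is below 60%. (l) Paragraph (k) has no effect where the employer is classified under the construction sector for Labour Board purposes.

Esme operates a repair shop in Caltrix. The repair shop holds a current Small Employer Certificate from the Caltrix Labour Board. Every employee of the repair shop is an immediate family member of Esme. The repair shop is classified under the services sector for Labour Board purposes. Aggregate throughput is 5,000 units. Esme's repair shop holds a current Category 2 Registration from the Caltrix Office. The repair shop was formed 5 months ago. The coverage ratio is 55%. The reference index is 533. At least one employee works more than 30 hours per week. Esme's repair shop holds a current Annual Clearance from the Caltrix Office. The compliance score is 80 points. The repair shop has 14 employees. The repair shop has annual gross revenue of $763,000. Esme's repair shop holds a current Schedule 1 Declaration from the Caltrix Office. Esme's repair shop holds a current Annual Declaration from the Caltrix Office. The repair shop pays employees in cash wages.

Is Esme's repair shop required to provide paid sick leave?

All of (a)'s requirements are met (every employee is an immediate family member; a current Small Employer Certificate is held). But: (e) operates against (a): a current Category 2 Registration is held. (f) operates (at least one employee exceeds 30 hours/week), but yields to (g): (g) applies — a current Schedule 1 Declaration is held. (h) is triggered (a current Annual Clearance is held), but is itself disapplied by (i): (i) operates against (h): aggregate throughput is 5,000 units, meeting the 4,730 units threshold. (j) is not triggered (the compliance score is 80 points, short of 94 points), so (i) stands. (a) is therefore removed.
Exception (b) fails — employees are paid cash wages.
All of (c)'s requirements are met (the employer's headcount is 14, below the 18 limit; the reference index is 533, under the 622 limit). But applying paragraphs (k)–(l): (k) is triggered — the coverage ratio is 55%, below the 60% limit. (l) does not operate here (the repair shop is classified under the services sector), so (k) stands. So (c) is unavailable.
Exception (d) fails — annual gross revenue is $763,000, not less than $716,000.
No exception displaces § 30.

Yes — Esme's repair shop must provide paid sick leave.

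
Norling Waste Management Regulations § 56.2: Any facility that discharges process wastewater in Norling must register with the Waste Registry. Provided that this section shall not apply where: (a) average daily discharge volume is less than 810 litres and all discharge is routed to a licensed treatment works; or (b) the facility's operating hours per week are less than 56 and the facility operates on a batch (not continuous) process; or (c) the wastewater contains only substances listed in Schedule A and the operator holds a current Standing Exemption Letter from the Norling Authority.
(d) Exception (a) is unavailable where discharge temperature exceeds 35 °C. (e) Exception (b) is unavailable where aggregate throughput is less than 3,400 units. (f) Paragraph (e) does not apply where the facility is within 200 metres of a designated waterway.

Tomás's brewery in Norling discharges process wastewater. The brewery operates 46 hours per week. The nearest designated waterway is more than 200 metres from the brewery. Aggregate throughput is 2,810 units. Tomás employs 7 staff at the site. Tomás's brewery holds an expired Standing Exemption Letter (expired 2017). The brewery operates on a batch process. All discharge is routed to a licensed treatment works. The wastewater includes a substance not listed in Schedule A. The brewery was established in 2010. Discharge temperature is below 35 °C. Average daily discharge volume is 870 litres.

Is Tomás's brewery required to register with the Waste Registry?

Exception (a) fails — average daily discharge volume is 870 litres, not less than 810 litres.
All of (b)'s requirements are met (the facility's operating hours per week are 46, less than the 56 limit; the facility operates on a batch process). But applying paragraphs (e)–(f): (e) operates against (b): aggregate throughput is 2,810 units, less than the 3,400 units limit. (f), which would lift (e), does not operate here — the brewery is more than 200 m from any designated waterway. Exception (b) does not apply.
Exception (c) fails — the wastewater includes a non-Schedule-A substance.
None of the exceptions is available; § 56.2 applies in full.

Yes — Tomás's brewery must register with the Waste Registry.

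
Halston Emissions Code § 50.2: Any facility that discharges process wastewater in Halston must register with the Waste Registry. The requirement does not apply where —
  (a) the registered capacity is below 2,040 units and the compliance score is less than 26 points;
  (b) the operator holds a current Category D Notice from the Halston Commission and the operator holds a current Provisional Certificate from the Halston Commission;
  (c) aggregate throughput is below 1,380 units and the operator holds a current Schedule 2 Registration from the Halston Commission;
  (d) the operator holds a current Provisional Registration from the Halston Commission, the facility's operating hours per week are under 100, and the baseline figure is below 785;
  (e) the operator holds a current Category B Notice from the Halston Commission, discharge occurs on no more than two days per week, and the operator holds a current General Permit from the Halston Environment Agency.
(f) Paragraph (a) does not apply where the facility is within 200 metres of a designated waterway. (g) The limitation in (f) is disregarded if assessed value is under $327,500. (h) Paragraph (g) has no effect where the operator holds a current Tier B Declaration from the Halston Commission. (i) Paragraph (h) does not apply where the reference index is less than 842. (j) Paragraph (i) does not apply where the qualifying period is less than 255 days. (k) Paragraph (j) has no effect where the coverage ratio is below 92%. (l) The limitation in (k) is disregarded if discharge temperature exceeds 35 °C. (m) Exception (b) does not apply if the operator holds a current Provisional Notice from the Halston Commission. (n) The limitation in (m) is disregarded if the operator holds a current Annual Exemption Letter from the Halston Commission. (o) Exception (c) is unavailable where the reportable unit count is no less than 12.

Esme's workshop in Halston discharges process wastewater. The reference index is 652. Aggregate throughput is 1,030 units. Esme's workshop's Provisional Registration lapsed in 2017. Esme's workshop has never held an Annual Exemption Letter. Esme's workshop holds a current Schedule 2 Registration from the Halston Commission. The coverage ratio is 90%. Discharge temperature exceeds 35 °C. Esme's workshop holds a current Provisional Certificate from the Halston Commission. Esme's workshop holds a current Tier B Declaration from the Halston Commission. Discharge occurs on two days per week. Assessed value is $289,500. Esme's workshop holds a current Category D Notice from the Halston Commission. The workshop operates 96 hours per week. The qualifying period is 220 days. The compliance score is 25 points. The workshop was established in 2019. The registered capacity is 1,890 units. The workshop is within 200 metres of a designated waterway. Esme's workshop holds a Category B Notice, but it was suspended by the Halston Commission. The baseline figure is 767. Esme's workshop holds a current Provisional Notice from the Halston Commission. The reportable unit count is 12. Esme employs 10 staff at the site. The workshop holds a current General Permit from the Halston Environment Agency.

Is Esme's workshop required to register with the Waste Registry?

Yes — Esme's workshop must register with the Waste Registry.

Exception (a)'s conditions are all satisfied: the registered capacity is 1,890 units, below the 2,040 units limit; the compliance score is 25 points, less than the 26 points limit. But applying paragraphs (f)–(l): (f) applies — the workshop is within 200 m of a designated waterway. (g) applies (assessed value is $289,500, under the $327,500 limit), but yields to (h): (h) operates — a current Tier B Declaration is held. (i) applies (the reference index is 652, less than the 842 limit), but is displaced by (j): (j) applies — the qualifying period is 220 days, less than the 255 days limit. (k) would limit (j) — the coverage ratio is 90%, below the 92% limit — but (l) sets (k) aside: (l) operates against (k): discharge temperature exceeds 35 °C. Exception (a) does not apply.
Exception (b)'s conditions are all satisfied: a current Category D Notice is held; a current Provisional Certificate is held. However, paragraphs (m)–(n) must be considered: (m) is triggered — a current Provisional Notice is held. (n), which would lift (m), does not operate here — no current Annual Exemption Letter is held. (b) is therefore removed.
Exception (c): aggregate throughput is 1,030 units, below the 1,380 units limit; a current Schedule 2 Registration is held — every condition holds. Turning to paragraph (o): (o) is engaged — the reportable unit count is 12, meeting the 12 threshold. (c) is therefore removed.
Exception (d) fails — the Provisional Registration is not current.
Exception (e) requires that the operator holds a current Category B Notice from the Halston Commission; but there is no Category B Notice in force, so (e) is unavailable.
None of the exceptions is available; § 50.2 applies in full.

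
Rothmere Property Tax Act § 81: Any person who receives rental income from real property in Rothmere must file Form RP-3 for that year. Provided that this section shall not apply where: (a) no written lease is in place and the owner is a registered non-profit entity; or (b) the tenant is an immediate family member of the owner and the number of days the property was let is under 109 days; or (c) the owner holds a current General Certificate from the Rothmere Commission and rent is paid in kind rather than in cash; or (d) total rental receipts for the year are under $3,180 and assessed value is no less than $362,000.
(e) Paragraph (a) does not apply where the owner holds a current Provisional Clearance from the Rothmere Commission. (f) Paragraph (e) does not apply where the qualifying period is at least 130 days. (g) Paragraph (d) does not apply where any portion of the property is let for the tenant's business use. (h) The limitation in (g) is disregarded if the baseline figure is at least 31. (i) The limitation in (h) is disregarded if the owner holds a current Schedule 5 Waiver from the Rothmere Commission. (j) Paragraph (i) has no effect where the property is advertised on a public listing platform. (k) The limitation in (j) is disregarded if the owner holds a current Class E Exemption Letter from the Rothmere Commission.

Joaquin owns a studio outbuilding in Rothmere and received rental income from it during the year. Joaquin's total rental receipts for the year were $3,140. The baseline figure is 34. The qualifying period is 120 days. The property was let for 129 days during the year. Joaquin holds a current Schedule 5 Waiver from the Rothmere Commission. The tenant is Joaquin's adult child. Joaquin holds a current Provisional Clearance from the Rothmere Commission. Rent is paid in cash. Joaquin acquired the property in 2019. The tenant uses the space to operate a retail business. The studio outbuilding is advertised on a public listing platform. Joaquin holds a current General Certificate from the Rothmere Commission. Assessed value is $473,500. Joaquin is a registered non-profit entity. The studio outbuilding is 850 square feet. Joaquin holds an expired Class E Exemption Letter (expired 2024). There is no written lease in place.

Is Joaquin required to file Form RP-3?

No — exception (d) applies; Joaquin is not required to file Form RP-3.

Exception (a)'s conditions are all satisfied: there is no written lease; Joaquin is a registered non-profit. However, paragraphs (e)–(f) must be considered: (e) is triggered — a current Provisional Clearance is held. (f) does not operate here (the qualifying period is 120 days, short of 130 days), so (e) stands. (a) is therefore removed.
Exception (b) requires that the number of days the property was let is under 109 days; but the number of days the property was let is 129 days, not under 109 days, so (b) is unavailable.
Exception (c) requires that rent is paid in kind rather than in cash; but rent is paid in cash, so (c) is unavailable.
All of (d)'s requirements are met (total rental receipts for the year are $3,140, under the $3,180 limit; assessed value is $473,500, meeting the $362,000 threshold). Considering the limiting provisions: (g) is engaged (the space is let for business use), but is set aside by (h): (h) applies — the baseline figure is 34, meeting the 31 threshold. (i) would limit (h) — a current Schedule 5 Waiver is held — but (j) sets (i) aside: (j) operates against (i): the property is publicly advertised. (k), which would lift (j), is not engaged — the Class E Exemption Letter is not current. So (d) applies.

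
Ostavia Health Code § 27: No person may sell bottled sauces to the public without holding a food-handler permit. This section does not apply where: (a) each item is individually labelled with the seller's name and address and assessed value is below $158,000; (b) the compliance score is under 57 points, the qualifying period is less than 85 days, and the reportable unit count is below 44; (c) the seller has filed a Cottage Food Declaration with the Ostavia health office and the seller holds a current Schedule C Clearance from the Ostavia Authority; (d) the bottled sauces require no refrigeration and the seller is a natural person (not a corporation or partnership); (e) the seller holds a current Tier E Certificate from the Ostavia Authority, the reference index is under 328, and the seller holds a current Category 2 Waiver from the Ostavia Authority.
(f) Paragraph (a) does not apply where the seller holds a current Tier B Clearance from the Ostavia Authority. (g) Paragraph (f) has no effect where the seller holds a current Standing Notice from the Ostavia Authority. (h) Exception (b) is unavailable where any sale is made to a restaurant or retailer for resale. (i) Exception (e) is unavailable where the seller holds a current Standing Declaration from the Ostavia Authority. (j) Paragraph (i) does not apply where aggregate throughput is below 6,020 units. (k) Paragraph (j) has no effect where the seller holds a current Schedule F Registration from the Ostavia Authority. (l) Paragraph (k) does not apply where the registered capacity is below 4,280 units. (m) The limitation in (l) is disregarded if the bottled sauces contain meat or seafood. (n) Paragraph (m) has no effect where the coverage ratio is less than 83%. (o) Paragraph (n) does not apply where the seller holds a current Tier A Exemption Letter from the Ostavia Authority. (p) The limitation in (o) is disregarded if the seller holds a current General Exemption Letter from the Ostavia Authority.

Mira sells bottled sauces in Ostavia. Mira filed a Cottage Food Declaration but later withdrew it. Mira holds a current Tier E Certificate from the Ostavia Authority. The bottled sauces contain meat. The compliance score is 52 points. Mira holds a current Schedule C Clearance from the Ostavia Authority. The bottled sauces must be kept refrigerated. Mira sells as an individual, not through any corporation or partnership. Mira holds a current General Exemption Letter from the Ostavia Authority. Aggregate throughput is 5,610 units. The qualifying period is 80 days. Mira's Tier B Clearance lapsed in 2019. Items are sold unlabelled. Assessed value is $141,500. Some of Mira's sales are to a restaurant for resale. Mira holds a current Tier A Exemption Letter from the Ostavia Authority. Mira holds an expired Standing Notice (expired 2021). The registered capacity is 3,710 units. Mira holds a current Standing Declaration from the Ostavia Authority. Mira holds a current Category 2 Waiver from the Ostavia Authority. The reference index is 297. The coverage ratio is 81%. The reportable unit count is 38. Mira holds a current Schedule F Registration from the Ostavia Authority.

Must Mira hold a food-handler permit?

Exception (a) does not apply: items are sold unlabelled.
Exception (b) is satisfied on its face — the compliance score is 52 points, under the 57 points limit; the qualifying period is 80 days, less than the 85 days limit; the reportable unit count is 38, below the 44 limit. Turning to paragraph (h): (h) operates — some sales are to a restaurant for resale. Exception (b) does not apply.
Exception (c) requires that the seller has filed a Cottage Food Declaration with the Ostavia health office; but the Cottage Food Declaration was withdrawn, so (c) is unavailable.
Exception (d) does not apply: the bottled sauces require refrigeration.
All of (e)'s requirements are met (a current Tier E Certificate is held; the reference index is 297, under the 328 limit; a current Category 2 Waiver is held). Under paragraphs (i)–(p): (i) would limit (e) — a current Standing Declaration is held — but (j) sets (i) aside: (j) is triggered — aggregate throughput is 5,610 units, below the 6,020 units limit. (k) is triggered (a current Schedule F Registration is held), but yields to (l): (l) operates against (k): the registered capacity is 3,710 units, below the 4,280 units limit. (m) would limit (l) — the bottled sauces contain meat — but (n) sets (m) aside: (n) operates against (m): the coverage ratio is 81%, less than the 83% limit. (o) applies (a current Tier A Exemption Letter is held), but is set aside by (p): (p) applies — a current General Exemption Letter is held. (e) remains available.

No — exception (e) applies; Mira is not required to hold a food-handler permit.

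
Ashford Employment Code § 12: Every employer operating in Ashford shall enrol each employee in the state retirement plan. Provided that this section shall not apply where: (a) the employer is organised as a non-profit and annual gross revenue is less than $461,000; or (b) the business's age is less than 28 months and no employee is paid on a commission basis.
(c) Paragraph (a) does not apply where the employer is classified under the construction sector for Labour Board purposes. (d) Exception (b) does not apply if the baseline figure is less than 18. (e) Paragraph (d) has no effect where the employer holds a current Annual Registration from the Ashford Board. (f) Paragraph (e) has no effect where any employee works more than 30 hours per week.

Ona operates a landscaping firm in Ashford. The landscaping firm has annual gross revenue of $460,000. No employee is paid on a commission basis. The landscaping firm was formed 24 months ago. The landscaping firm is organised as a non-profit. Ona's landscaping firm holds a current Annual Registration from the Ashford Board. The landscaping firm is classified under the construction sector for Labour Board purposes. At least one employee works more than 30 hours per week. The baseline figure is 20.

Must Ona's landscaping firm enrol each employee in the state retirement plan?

Exception (a)'s conditions are all satisfied: the employer is a non-profit; annual gross revenue is $460,000, less than the $461,000 limit. But applying paragraph (c): (c) operates — the landscaping firm is classified under the construction sector. So (a) is unavailable.
Exception (b)'s conditions are all satisfied: the business's age is 24 months, less than the 28 months limit; no employee is paid on commission. Applying paragraphs (d)–(f): (d), which would limit (b), does not operate here: the baseline figure is 20, not less than 18. Exception (b) stands.

No — exception (b) applies; Ona's landscaping firm is not required to enrol each employee in the state retirement plan.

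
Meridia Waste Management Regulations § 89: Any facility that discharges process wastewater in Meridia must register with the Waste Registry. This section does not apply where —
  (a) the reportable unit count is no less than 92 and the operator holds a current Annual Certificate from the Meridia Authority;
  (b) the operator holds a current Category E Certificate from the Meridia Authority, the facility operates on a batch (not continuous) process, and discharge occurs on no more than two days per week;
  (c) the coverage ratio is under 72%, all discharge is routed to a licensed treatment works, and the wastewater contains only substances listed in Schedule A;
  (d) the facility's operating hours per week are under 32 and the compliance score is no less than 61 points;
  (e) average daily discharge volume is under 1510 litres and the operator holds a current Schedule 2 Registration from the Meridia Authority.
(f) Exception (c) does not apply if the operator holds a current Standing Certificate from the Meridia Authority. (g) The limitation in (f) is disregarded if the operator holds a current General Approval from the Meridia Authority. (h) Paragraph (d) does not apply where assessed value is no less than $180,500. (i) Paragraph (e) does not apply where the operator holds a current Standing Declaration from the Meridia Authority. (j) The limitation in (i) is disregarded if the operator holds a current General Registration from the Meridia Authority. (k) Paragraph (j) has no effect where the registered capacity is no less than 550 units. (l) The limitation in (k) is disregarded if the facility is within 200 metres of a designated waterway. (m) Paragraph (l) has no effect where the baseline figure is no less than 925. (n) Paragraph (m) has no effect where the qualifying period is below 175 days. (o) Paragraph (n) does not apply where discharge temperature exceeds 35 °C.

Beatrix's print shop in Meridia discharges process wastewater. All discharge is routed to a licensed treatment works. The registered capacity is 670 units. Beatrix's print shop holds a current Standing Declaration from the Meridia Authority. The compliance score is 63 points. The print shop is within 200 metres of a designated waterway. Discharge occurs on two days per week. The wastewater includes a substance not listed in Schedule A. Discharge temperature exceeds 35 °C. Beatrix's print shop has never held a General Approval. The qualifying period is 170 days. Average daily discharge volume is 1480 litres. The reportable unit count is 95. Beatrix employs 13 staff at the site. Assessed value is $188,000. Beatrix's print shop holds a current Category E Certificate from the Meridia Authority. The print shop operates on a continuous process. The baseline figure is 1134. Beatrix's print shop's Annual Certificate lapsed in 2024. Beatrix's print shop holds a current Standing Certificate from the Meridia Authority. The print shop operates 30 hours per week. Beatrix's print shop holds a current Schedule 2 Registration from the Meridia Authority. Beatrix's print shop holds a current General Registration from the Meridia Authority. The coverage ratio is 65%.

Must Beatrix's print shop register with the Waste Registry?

Yes — Beatrix's print shop must register with the Waste Registry.

Exception (a) does not apply: there is no Annual Certificate in force.
Exception (b) requires that the facility operates on a batch (not continuous) process; but the facility operates on a continuous process, so (b) is unavailable.
Exception (c) fails — the wastewater includes a non-Schedule-A substance.
Exception (d) is satisfied on its face — the facility's operating hours per week are 30, under the 32 limit; the compliance score is 63 points, meeting the 61 points threshold. Turning to paragraph (h): (h) operates — assessed value is $188,000, meeting the $180,500 threshold. Exception (d) does not apply.
Exception (e)'s conditions are all satisfied: average daily discharge volume is 1480 litres, under the 1510 litres limit; a current Schedule 2 Registration is held. However, paragraphs (i)–(o) must be considered: (i) is engaged — a current Standing Declaration is held. (j) applies (a current General Registration is held), but is overridden by (k): (k) is triggered — the registered capacity is 670 units, meeting the 550 units threshold. (l) is triggered (the print shop is within 200 m of a designated waterway), but is set aside by (m): (m) operates against (l): the baseline figure is 1,134, meeting the 925 threshold. (n) would limit (m) — the qualifying period is 170 days, below the 175 days limit — but (o) sets (n) aside: (o) operates against (n): discharge temperature exceeds 35 °C. Exception (e) does not apply.
Every exception is unavailable, so the rule governs.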